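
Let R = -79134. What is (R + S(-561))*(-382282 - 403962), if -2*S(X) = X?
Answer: 61998091254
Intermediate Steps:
S(X) = -X/2
(R + S(-561))*(-382282 - 403962) = (-79134 - ½*(-561))*(-382282 - 403962) = (-79134 + 561/2)*(-786244) = -157707/2*(-786244) = 61998091254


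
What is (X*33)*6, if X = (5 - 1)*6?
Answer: 4752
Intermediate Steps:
X = 24 (X = 4*6 = 24)
(X*33)*6 = (24*33)*6 = 792*6 = 4752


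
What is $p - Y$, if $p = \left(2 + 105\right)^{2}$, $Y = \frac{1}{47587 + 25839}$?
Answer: $\frac{840654273}{73426} \approx 11449.0$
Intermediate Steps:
$Y = \frac{1}{73426} \approx 1.3619 \cdot 10^{-5}$
$p = 11449$ ($p = 107^{2} = 11449$)
$p - Y = 11449 - \frac{1}{73426} = \frac{840654273}{73426}$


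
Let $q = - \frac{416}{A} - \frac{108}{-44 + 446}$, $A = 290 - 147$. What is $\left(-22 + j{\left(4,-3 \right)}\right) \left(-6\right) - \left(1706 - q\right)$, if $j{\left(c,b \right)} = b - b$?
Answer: $- \frac{1162380}{737} \approx -1577.2$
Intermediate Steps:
$A = 143$
$q = - \frac{2342}{737}$ ($q = - \frac{416}{143} - \frac{108}{-44 + 446} = \left(-416\right) \frac{1}{143} - \frac{108}{402} = - \frac{32}{11} - \frac{18}{67} = - \frac{2342}{737} \approx -3.1777$)
$j{\left(c,b \right)} = 0$
$\left(-22 + j{\left(4,-3 \right)}\right) \left(-6\right) - \left(1706 - q\right) = \left(-22 + 0\right) \left(-6\right) - \left(1706 - - \frac{2342}{737}\right) = \left(-22\right) \left(-6\right) - \left(1706 + \frac{2342}{737}\right) = 132 - \frac{1259664}{737} = - \frac{1162380}{737}$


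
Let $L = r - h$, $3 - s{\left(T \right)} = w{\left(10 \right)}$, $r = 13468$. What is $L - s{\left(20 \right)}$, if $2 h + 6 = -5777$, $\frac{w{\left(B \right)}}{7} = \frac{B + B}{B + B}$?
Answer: $\frac{32727}{2} \approx 16364.0$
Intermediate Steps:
$w{\left(B \right)} = 7$ ($w{\left(B \right)} = 7 \frac{B + B}{B + B} = 7 \frac{2 B}{2 B} = 7 \cdot 2 B \frac{1}{2 B} = 7 \cdot 1 = 7$)
$h = - \frac{5783}{2}$ ($h = -3 + \frac{1}{2} \left(-5777\right) = -3 - \frac{5777}{2} = - \frac{5783}{2} \approx -2891.5$)
$s{\left(T \right)} = -4$ ($s{\left(T \right)} = 3 - 7 = -4$)
$L = \frac{32719}{2}$ ($L = 13468 - - \frac{5783}{2} = 13468 + \frac{5783}{2} = \frac{32719}{2} \approx 16360.0$)
$L - s{\left(20 \right)} = \frac{32719}{2} - -4 = \frac{32719}{2} + 4 = \frac{32727}{2}$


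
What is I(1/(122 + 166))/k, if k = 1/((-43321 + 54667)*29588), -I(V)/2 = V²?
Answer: -13987727/1728 ≈ -8094.8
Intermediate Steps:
I(V) = -2*V²
k = 1/335705448 (k = (1/29588)/11346 = (1/11346)*(1/29588) = 1/335705448 ≈ 2.9788e-9)
I(1/(122 + 166))/k = (-2/(122 + 166)²)/(1/335705448) = -2*(1/288)²*335705448 = -2*1/82944*335705448 = -1/41472*335705448 = -13987727/1728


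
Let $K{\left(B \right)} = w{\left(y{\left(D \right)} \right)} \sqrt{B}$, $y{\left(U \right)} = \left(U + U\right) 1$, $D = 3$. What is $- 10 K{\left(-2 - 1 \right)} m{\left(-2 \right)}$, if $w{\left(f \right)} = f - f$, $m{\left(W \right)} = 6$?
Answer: $0$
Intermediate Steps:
$y{\left(U \right)} = 2 U$ ($y{\left(U \right)} = 2 U 1 = 2 U$)
$w{\left(f \right)} = 0$
$K{\left(B \right)} = 0$ ($K{\left(B \right)} = 0 \sqrt{B} = 0$)
$- 10 K{\left(-2 - 1 \right)} m{\left(-2 \right)} = \left(-10\right) 0 \cdot 6 = 0 \cdot 6 = 0$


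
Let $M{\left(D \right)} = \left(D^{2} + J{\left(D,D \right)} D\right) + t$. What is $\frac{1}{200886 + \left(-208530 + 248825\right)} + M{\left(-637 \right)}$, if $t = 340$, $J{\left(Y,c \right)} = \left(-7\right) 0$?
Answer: $\frac{97945774730}{241181} \approx 4.0611 \cdot 10^{5}$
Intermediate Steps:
$J{\left(Y,c \right)} = 0$
$M{\left(D \right)} = 340 + D^{2}$ ($M{\left(D \right)} = \left(D^{2} + 0 D\right) + 340 = \left(D^{2} + 0\right) + 340 = D^{2} + 340 = 340 + D^{2}$)
$\frac{1}{200886 + \left(-208530 + 248825\right)} + M{\left(-637 \right)} = \frac{1}{200886 + \left(-208530 + 248825\right)} + \left(340 + \left(-637\right)^{2}\right) = \frac{1}{200886 + 40295} + \left(340 + 405769\right) = \frac{1}{241181} + 406109 = \frac{97945774730}{241181}$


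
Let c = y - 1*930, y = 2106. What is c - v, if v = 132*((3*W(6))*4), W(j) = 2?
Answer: -1992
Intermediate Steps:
c = 1176 (c = 2106 - 1*930 = 2106 - 930 = 1176)
v = 3168 (v = 132*((3*2)*4) = 132*(6*4) = 132*24 = 3168)
c - v = 1176 - 1*3168 = 1176 - 3168 = -1992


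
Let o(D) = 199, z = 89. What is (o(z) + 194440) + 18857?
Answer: 213496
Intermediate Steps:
(o(z) + 194440) + 18857 = (199 + 194440) + 18857 = 194639 + 18857 = 213496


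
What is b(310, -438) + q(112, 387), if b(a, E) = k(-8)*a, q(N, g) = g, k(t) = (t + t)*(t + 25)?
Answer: -83933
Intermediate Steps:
k(t) = 2*t*(25 + t) (k(t) = (2*t)*(25 + t) = 2*t*(25 + t))
b(a, E) = -272*a (b(a, E) = (2*(-8)*(25 - 8))*a = (2*(-8)*17)*a = -272*a)
b(310, -438) + q(112, 387) = -272*310 + 387 = -84320 + 387 = -83933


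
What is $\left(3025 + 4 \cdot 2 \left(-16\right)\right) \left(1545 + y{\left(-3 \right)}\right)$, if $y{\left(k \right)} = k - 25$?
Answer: $4394749$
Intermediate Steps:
$y{\left(k \right)} = -25 + k$
$\left(3025 + 4 \cdot 2 \left(-16\right)\right) \left(1545 + y{\left(-3 \right)}\right) = \left(3025 + 4 \cdot 2 \left(-16\right)\right) \left(1545 - 28\right) = \left(3025 + 8 \left(-16\right)\right) \left(1545 - 28\right) = \left(3025 - 128\right) 1517 = 2897 \cdot 1517 = 4394749$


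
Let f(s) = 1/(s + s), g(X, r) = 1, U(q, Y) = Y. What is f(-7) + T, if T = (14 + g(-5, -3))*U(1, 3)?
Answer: 629/14 ≈ 44.929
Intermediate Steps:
T = 45 (T = (14 + 1)*3 = 15*3 = 45)
f(s) = 1/(2*s)
f(-7) + T = (1/2)/(-7) + 45 = (1/2)*(-1/7) + 45 = -1/14 + 45 = 629/14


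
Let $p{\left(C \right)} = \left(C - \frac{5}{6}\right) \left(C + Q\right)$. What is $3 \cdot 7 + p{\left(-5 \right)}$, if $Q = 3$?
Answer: $\frac{98}{3} \approx 32.667$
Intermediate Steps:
$p{\left(C \right)} = \left(3 + C\right) \left(- \frac{5}{6} + C\right)$ ($p{\left(C \right)} = \left(C - \frac{5}{6}\right) \left(C + 3\right) = \left(C - \frac{5}{6}\right) \left(3 + C\right) = \left(- \frac{5}{6} + C\right) \left(3 + C\right) = \left(3 + C\right) \left(- \frac{5}{6} + C\right)$)
$3 \cdot 7 + p{\left(-5 \right)} = 3 \cdot 7 + \left(- \frac{5}{2} + \left(-5\right)^{2} + \frac{13}{6} \left(-5\right)\right) = 21 - - \frac{35}{3} = 21 + \frac{35}{3} = \frac{98}{3}$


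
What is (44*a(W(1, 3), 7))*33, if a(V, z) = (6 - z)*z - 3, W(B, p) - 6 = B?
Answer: -14520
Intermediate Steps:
W(B, p) = 6 + B
a(V, z) = -3 + z*(6 - z) (a(V, z) = z*(6 - z) - 3 = -3 + z*(6 - z))
(44*a(W(1, 3), 7))*33 = (44*(-3 - 1*7² + 6*7))*33 = (44*(-3 - 1*49 + 42))*33 = (44*(-3 - 49 + 42))*33 = (44*(-10))*33 = -440*33 = -14520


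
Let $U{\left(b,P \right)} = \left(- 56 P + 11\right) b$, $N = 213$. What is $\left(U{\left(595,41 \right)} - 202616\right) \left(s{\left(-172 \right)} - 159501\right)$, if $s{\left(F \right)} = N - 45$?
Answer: $248908578603$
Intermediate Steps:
$U{\left(b,P \right)} = b \left(11 - 56 P\right)$ ($U{\left(b,P \right)} = \left(11 - 56 P\right) b = b \left(11 - 56 P\right)$)
$s{\left(F \right)} = 168$ ($s{\left(F \right)} = 213 - 45 = 168$)
$\left(U{\left(595,41 \right)} - 202616\right) \left(s{\left(-172 \right)} - 159501\right) = \left(595 \left(11 - 2296\right) - 202616\right) \left(168 - 159501\right) = \left(595 \left(11 - 2296\right) - 202616\right) \left(-159333\right) = \left(595 \left(-2285\right) - 202616\right) \left(-159333\right) = \left(-1359575 - 202616\right) \left(-159333\right) = \left(-1562191\right) \left(-159333\right) = 248908578603$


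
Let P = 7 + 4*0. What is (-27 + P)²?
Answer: 400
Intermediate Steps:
P = 7 (P = 7 + 0 = 7)
(-27 + P)² = (-27 + 7)² = (-20)² = 400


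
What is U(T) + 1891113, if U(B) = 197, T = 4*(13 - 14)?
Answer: 1891310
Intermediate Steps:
T = -4 (T = 4*(-1) = -4)
U(T) + 1891113 = 197 + 1891113 = 1891310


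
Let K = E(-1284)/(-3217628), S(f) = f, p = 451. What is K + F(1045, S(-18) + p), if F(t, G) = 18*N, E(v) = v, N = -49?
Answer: -709486653/804407 ≈ -882.00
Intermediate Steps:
K = 321/804407 (K = -1284/(-3217628) = -1284*(-1/3217628) = 321/804407 ≈ 0.00039905)
F(t, G) = -882 (F(t, G) = 18*(-49) = -882)
K + F(1045, S(-18) + p) = 321/804407 - 882 = -709486653/804407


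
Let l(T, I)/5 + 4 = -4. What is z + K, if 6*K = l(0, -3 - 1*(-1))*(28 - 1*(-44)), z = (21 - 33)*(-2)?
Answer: -456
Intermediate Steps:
l(T, I) = -40 (l(T, I) = -20 + 5*(-4) = -20 - 20 = -40)
z = 24 (z = -12*(-2) = 24)
K = -480 (K = (-40*(28 - 1*(-44)))/6 = (-40*(28 + 44))/6 = (-40*72)/6 = (⅙)*(-2880) = -480)
z + K = 24 - 480 = -456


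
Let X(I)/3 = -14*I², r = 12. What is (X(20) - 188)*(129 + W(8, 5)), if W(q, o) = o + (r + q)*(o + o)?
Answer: -5673992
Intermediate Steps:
X(I) = -42*I² (X(I) = 3*(-14*I²) = -42*I²)
W(q, o) = o + 2*o*(12 + q) (W(q, o) = o + (12 + q)*(o + o) = o + (12 + q)*(2*o) = o + 2*o*(12 + q))
(X(20) - 188)*(129 + W(8, 5)) = (-42*20² - 188)*(129 + 5*(25 + 2*8)) = (-42*400 - 188)*(129 + 5*(25 + 16)) = (-16800 - 188)*(129 + 5*41) = -16988*(129 + 205) = -16988*334 = -5673992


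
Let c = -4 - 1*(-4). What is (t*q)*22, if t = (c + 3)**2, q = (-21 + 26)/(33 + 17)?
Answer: 99/5 ≈ 19.800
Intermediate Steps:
c = 0 (c = -4 + 4 = 0)
q = 1/10 (q = 5/50 = 5*(1/50) = 1/10 ≈ 0.10000)
t = 9 (t = (0 + 3)**2 = 3**2 = 9)
(t*q)*22 = (9*(1/10))*22 = (9/10)*22 = 99/5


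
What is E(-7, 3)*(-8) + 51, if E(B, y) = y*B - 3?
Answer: 243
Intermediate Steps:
E(B, y) = -3 + B*y (E(B, y) = B*y - 3 = -3 + B*y)
E(-7, 3)*(-8) + 51 = (-3 - 7*3)*(-8) + 51 = (-3 - 21)*(-8) + 51 = -24*(-8) + 51 = 192 + 51 = 243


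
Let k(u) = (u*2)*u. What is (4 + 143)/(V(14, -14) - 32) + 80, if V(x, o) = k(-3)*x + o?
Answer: 16627/206 ≈ 80.714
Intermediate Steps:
k(u) = 2*u² (k(u) = (2*u)*u = 2*u²)
V(x, o) = o + 18*x (V(x, o) = (2*(-3)²)*x + o = (2*9)*x + o = 18*x + o = o + 18*x)
(4 + 143)/(V(14, -14) - 32) + 80 = (4 + 143)/((-14 + 18*14) - 32) + 80 = 147/((-14 + 252) - 32) + 80 = 147/(238 - 32) + 80 = 147/206 + 80 = 16627/206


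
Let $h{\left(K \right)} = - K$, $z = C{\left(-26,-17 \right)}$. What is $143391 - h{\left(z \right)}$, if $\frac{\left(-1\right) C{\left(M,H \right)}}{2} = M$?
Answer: $143443$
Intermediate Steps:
$C{\left(M,H \right)} = - 2 M$
$z = 52$ ($z = \left(-2\right) \left(-26\right) = 52$)
$143391 - h{\left(z \right)} = 143391 - \left(-1\right) 52 = 143391 - -52 = 143391 + 52 = 143443$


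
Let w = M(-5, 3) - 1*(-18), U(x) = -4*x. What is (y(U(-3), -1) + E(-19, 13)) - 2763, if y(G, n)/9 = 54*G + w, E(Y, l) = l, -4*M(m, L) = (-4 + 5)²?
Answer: 12967/4 ≈ 3241.8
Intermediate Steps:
M(m, L) = -¼ (M(m, L) = -(-4 + 5)²/4 = -¼*1² = -¼*1 = -¼)
w = 71/4 (w = -¼ - 1*(-18) = -¼ + 18 = 71/4 ≈ 17.750)
y(G, n) = 639/4 + 486*G (y(G, n) = 9*(54*G + 71/4) = 9*(71/4 + 54*G) = 639/4 + 486*G)
(y(U(-3), -1) + E(-19, 13)) - 2763 = ((639/4 + 486*(-4*(-3))) + 13) - 2763 = ((639/4 + 486*12) + 13) - 2763 = ((639/4 + 5832) + 13) - 2763 = (23967/4 + 13) - 2763 = 24019/4 - 2763 = 12967/4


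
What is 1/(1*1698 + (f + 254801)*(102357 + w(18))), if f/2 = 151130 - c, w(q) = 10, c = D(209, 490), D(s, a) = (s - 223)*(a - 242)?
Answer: 1/57735501533 ≈ 1.7320e-11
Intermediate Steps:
D(s, a) = (-242 + a)*(-223 + s) (D(s, a) = (-223 + s)*(-242 + a) = (-242 + a)*(-223 + s))
c = -3472 (c = 53966 - 242*209 - 223*490 + 490*209 = 53966 - 50578 - 109270 + 102410 = -3472)
f = 309204 (f = 2*(151130 - 1*(-3472)) = 2*(151130 + 3472) = 2*154602 = 309204)
1/(1*1698 + (f + 254801)*(102357 + w(18))) = 1/(1*1698 + (309204 + 254801)*(102357 + 10)) = 1/(1698 + 564005*102367) = 1/(1698 + 57735499835) = 1/57735501533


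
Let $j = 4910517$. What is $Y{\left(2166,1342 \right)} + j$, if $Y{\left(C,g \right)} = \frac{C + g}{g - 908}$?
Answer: $\frac{1065583943}{217} \approx 4.9105 \cdot 10^{6}$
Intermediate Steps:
$Y{\left(C,g \right)} = \frac{C + g}{-908 + g}$
$Y{\left(2166,1342 \right)} + j = \frac{2166 + 1342}{-908 + 1342} + 4910517 = \frac{1}{434} \cdot 3508 + 4910517 = \frac{1754}{217} + 4910517 = \frac{1065583943}{217}$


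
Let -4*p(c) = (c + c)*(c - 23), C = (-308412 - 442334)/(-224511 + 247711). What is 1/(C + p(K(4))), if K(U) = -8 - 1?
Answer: -11600/2045773 ≈ -0.0056702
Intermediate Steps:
K(U) = -9
C = -375373/11600 (C = -750746/23200 = -750746*1/23200 = -375373/11600 ≈ -32.360)
p(c) = -c*(-23 + c)/2 (p(c) = -(c + c)*(c - 23)/4 = -2*c*(-23 + c)/4 = -c*(-23 + c)/2)
1/(C + p(K(4))) = 1/(-375373/11600 + (½)*(-9)*(23 - 1*(-9))) = 1/(-375373/11600 + (½)*(-9)*(23 + 9)) = 1/(-375373/11600 + (½)*(-9)*32) = 1/(-375373/11600 - 144) = 1/(-2045773/11600) = -11600/2045773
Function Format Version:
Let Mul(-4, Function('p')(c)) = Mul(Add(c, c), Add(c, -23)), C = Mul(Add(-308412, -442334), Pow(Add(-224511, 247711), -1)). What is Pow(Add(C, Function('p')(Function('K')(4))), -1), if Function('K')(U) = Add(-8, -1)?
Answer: Rational(-11600, 2045773) ≈ -0.0056702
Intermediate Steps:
Function('K')(U) = -9
C = Rational(-375373, 11600) (C = Mul(-750746, Pow(23200, -1)) = Mul(-750746, Rational(1, 23200)) = Rational(-375373, 11600) ≈ -32.360)
Function('p')(c) = Mul(Rational(-1, 2), c, Add(-23, c)) (Function('p')(c) = Mul(Rational(-1, 4), Mul(Add(c, c), Add(c, -23))) = Mul(Rational(-1, 4), Mul(Mul(2, c), Add(-23, c))) = Mul(Rational(-1, 4), Mul(2, c, Add(-23, c))) = Mul(Rational(-1, 2), c, Add(-23, c)))
Pow(Add(C, Function('p')(Function('K')(4))), -1) = Pow(Add(Rational(-375373, 11600), Mul(Rational(1, 2), -9, Add(23, Mul(-1, -9)))), -1) = Pow(Add(Rational(-375373, 11600), Mul(Rational(1, 2), -9, Add(23, 9))), -1) = Pow(Add(Rational(-375373, 11600), Mul(Rational(1, 2), -9, 32)), -1) = Pow(Add(Rational(-375373, 11600), -144), -1) = Pow(Rational(-2045773, 11600), -1) = Rational(-11600, 2045773)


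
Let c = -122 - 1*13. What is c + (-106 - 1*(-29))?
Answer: -212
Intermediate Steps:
c = -135 (c = -122 - 13 = -135)
c + (-106 - 1*(-29)) = -135 + (-106 - 1*(-29)) = -135 + (-106 + 29) = -135 - 77 = -212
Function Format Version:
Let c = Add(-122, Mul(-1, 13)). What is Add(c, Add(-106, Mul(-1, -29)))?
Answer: -212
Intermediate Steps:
c = -135 (c = Add(-122, -13) = -135)
Add(c, Add(-106, Mul(-1, -29))) = Add(-135, Add(-106, Mul(-1, -29))) = Add(-135, Add(-106, 29)) = Add(-135, -77) = -212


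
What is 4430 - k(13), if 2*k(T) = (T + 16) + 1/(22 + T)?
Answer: 154542/35 ≈ 4415.5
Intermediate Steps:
k(T) = 8 + T/2 + 1/(2*(22 + T)) (k(T) = ((T + 16) + 1/(22 + T))/2 = ((16 + T) + 1/(22 + T))/2 = (16 + T + 1/(22 + T))/2 = 8 + T/2 + 1/(2*(22 + T)))
4430 - k(13) = 4430 - (353 + 13**2 + 38*13)/(2*(22 + 13)) = 4430 - (353 + 169 + 494)/(2*35) = 4430 - 1016/(2*35) = 4430 - 1*508/35 = 4430 - 508/35 = 154542/35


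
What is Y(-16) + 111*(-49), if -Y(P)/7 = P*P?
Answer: -7231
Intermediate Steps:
Y(P) = -7*P**2 (Y(P) = -7*P*P = -7*P**2)
Y(-16) + 111*(-49) = -7*(-16)**2 + 111*(-49) = -7*256 - 5439 = -1792 - 5439 = -7231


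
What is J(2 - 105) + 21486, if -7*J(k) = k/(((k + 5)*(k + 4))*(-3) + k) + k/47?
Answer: 29496904076/1372823 ≈ 21486.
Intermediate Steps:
J(k) = -k/329 - k/(7*(k - 3*(4 + k)*(5 + k))) (J(k) = -(k/(((k + 5)*(k + 4))*(-3) + k) + k/47)/7 = -(k/(((5 + k)*(4 + k))*(-3) + k) + k*(1/47))/7 = -(k/(((4 + k)*(5 + k))*(-3) + k) + k/47)/7 = -(k/(-3*(4 + k)*(5 + k) + k) + k/47)/7 = -(k/(k - 3*(4 + k)*(5 + k)) + k/47)/7 = -(k/47 + k/(k - 3*(4 + k)*(5 + k)))/7 = -k/329 - k/(7*(k - 3*(4 + k)*(5 + k))))
J(2 - 105) + 21486 = -(2 - 105)*(13 + 3*(2 - 105)² + 26*(2 - 105))/(19740 + 987*(2 - 105)² + 8554*(2 - 105)) + 21486 = -1*(-103)*(13 + 3*(-103)² + 26*(-103))/(19740 + 987*(-103)² + 8554*(-103)) + 21486 = -1*(-103)*(13 + 3*10609 - 2678)/(19740 + 987*10609 - 881062) + 21486 = -1*(-103)*(13 + 31827 - 2678)/(19740 + 10471083 - 881062) + 21486 = -1*(-103)*29162/9609761 + 21486 = -1*(-103)*1/9609761*29162 + 21486 = 429098/1372823 + 21486 = 29496904076/1372823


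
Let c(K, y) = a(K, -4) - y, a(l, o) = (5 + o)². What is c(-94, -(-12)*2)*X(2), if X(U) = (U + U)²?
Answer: -368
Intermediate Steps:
X(U) = 4*U² (X(U) = (2*U)² = 4*U²)
c(K, y) = 1 - y (c(K, y) = (5 - 4)² - y = 1² - y = 1 - y)
c(-94, -(-12)*2)*X(2) = (1 - (-12)*(-1*2))*(4*2²) = (1 - (-12)*(-2))*(4*4) = (1 - 1*24)*16 = (1 - 24)*16 = -23*16 = -368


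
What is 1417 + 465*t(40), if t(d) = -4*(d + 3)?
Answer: -78563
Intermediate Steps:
t(d) = -12 - 4*d (t(d) = -4*(3 + d) = -12 - 4*d)
1417 + 465*t(40) = 1417 + 465*(-12 - 4*40) = 1417 + 465*(-12 - 160) = 1417 + 465*(-172) = 1417 - 79980 = -78563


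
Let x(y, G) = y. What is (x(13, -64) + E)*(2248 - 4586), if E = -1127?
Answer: 2604532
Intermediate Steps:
(x(13, -64) + E)*(2248 - 4586) = (13 - 1127)*(2248 - 4586) = -1114*(-2338) = 2604532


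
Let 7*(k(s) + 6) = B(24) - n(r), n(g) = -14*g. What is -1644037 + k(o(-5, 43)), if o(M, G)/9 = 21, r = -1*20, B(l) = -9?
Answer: -11508590/7 ≈ -1.6441e+6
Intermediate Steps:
r = -20
o(M, G) = 189 (o(M, G) = 9*21 = 189)
k(s) = -331/7 (k(s) = -6 + (-9 - (-14)*(-20))/7 = -6 + (-9 - 1*280)/7 = -6 + (-9 - 280)/7 = -6 + (⅐)*(-289) = -6 - 289/7 = -331/7)
-1644037 + k(o(-5, 43)) = -1644037 - 331/7 = -11508590/7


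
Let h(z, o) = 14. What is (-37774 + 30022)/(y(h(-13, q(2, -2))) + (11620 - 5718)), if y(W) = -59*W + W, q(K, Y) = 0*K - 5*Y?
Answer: -3876/2545 ≈ -1.5230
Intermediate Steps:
q(K, Y) = -5*Y (q(K, Y) = 0 - 5*Y = -5*Y)
y(W) = -58*W
(-37774 + 30022)/(y(h(-13, q(2, -2))) + (11620 - 5718)) = (-37774 + 30022)/(-58*14 + (11620 - 5718)) = -7752/(-812 + 5902) = -7752/5090 = -7752*1/5090 = -3876/2545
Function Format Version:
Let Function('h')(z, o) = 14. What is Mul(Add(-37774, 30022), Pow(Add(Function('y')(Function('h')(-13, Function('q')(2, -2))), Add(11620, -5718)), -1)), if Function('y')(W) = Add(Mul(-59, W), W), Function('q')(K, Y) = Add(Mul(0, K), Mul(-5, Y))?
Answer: Rational(-3876, 2545) ≈ -1.5230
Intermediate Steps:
Function('q')(K, Y) = Mul(-5, Y) (Function('q')(K, Y) = Add(0, Mul(-5, Y)) = Mul(-5, Y))
Function('y')(W) = Mul(-58, W)
Mul(Add(-37774, 30022), Pow(Add(Function('y')(Function('h')(-13, Function('q')(2, -2))), Add(11620, -5718)), -1)) = Mul(Add(-37774, 30022), Pow(Add(Mul(-58, 14), Add(11620, -5718)), -1)) = Mul(-7752, Pow(Add(-812, 5902), -1)) = Mul(-7752, Pow(5090, -1)) = Mul(-7752, Rational(1, 5090)) = Rational(-3876, 2545)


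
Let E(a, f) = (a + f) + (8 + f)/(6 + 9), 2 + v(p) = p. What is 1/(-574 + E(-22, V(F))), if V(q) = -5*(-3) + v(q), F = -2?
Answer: -15/8756 ≈ -0.0017131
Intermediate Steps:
v(p) = -2 + p
V(q) = 13 + q (V(q) = -5*(-3) + (-2 + q) = 15 + (-2 + q) = 13 + q)
E(a, f) = 8/15 + a + 16*f/15 (E(a, f) = (a + f) + (8 + f)/15 = (a + f) + (8 + f)*(1/15) = (a + f) + (8/15 + f/15) = 8/15 + a + 16*f/15)
1/(-574 + E(-22, V(F))) = 1/(-574 + (8/15 - 22 + 16*(13 - 2)/15)) = 1/(-574 + (8/15 - 22 + (16/15)*11)) = 1/(-574 + (8/15 - 22 + 176/15)) = 1/(-574 - 146/15) = 1/(-8756/15) = -15/8756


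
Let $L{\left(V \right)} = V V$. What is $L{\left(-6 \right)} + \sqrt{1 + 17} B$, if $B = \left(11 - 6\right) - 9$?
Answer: $36 - 12 \sqrt{2} \approx 19.029$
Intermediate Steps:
$B = -4$ ($B = 5 - 9 = -4$)
$L{\left(V \right)} = V^{2}$
$L{\left(-6 \right)} + \sqrt{1 + 17} B = \left(-6\right)^{2} + \sqrt{1 + 17} \left(-4\right) = 36 + \sqrt{18} \left(-4\right) = 36 + 3 \sqrt{2} \left(-4\right) = 36 - 12 \sqrt{2}$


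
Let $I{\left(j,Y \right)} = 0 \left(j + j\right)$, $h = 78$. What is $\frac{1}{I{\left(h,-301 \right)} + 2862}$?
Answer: $\frac{1}{2862} \approx 0.00034941$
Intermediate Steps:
$I{\left(j,Y \right)} = 0$ ($I{\left(j,Y \right)} = 0 \cdot 2 j = 0$)
$\frac{1}{I{\left(h,-301 \right)} + 2862} = \frac{1}{0 + 2862} = \frac{1}{2862}$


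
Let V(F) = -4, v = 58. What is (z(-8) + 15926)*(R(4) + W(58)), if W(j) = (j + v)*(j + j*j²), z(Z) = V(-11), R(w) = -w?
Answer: 360469558152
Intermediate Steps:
z(Z) = -4
W(j) = (58 + j)*(j + j³) (W(j) = (j + 58)*(j + j*j²) = (58 + j)*(j + j³))
(z(-8) + 15926)*(R(4) + W(58)) = (-4 + 15926)*(-1*4 + 58*(58 + 58 + 58³ + 58*58²)) = 15922*(-4 + 58*(58 + 58 + 195112 + 58*3364)) = 15922*(-4 + 58*(58 + 58 + 195112 + 195112)) = 15922*(-4 + 58*390340) = 15922*(-4 + 22639720) = 15922*22639716 = 360469558152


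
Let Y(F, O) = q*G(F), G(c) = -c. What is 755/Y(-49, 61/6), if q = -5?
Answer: -151/49 ≈ -3.0816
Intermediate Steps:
Y(F, O) = 5*F (Y(F, O) = -(-5)*F = 5*F)
755/Y(-49, 61/6) = 755/((5*(-49))) = 755/(-245) = 755*(-1/245) = -151/49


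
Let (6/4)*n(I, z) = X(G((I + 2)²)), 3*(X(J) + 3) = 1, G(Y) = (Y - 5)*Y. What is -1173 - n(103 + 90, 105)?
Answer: -10541/9 ≈ -1171.2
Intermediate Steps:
G(Y) = Y*(-5 + Y) (G(Y) = (-5 + Y)*Y = Y*(-5 + Y))
X(J) = -8/3 (X(J) = -3 + (⅓)*1 = -3 + ⅓ = -8/3)
n(I, z) = -16/9 (n(I, z) = (⅔)*(-8/3) = -16/9)
-1173 - n(103 + 90, 105) = -1173 - 1*(-16/9) = -1173 + 16/9 = -10541/9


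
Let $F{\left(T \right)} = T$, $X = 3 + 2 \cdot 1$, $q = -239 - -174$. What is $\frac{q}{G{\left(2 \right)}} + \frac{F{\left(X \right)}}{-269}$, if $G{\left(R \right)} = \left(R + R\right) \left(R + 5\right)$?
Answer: $- \frac{17625}{7532} \approx -2.34$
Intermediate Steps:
$q = -65$ ($q = -239 + 174 = -65$)
$G{\left(R \right)} = 2 R \left(5 + R\right)$
$X = 5$ ($X = 3 + 2 = 5$)
$\frac{q}{G{\left(2 \right)}} + \frac{F{\left(X \right)}}{-269} = - \frac{65}{2 \cdot 2 \left(5 + 2\right)} + \frac{5}{-269} = - \frac{65}{2 \cdot 2 \cdot 7} + 5 \left(- \frac{1}{269}\right) = - \frac{65}{28} - \frac{5}{269} = - \frac{17625}{7532}$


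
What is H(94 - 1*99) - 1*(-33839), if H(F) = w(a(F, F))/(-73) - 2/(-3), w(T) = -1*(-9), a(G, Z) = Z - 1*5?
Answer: 7410860/219 ≈ 33840.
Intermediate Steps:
a(G, Z) = -5 + Z (a(G, Z) = Z - 5 = -5 + Z)
w(T) = 9
H(F) = 119/219 (H(F) = 9/(-73) - 2/(-3) = 9*(-1/73) - 2*(-1/3) = -9/73 + 2/3 = 119/219)
H(94 - 1*99) - 1*(-33839) = 119/219 - 1*(-33839) = 119/219 + 33839 = 7410860/219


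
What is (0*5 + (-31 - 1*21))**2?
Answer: 2704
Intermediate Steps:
(0*5 + (-31 - 1*21))**2 = (0 + (-31 - 21))**2 = (0 - 52)**2 = (-52)**2 = 2704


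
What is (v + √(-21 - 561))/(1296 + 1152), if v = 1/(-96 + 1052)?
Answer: 1/2340288 + I*√582/2448 ≈ 4.273e-7 + 0.0098549*I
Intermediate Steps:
v = 1/956 ≈ 0.0010460
(v + √(-21 - 561))/(1296 + 1152) = (1/956 + √(-21 - 561))/(1296 + 1152) = (1/956 + √(-582))/2448 = (1/956 + I*√582)*(1/2448) = 1/2340288 + I*√582/2448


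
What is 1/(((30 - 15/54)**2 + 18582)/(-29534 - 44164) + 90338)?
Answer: 23878152/2157098188583 ≈ 1.1070e-5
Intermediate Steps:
1/(((30 - 15/54)**2 + 18582)/(-29534 - 44164) + 90338) = 1/(((30 - 15*1/54)**2 + 18582)/(-73698) + 90338) = 1/(((30 - 5/18)**2 + 18582)*(-1/73698) + 90338) = 1/(((535/18)**2 + 18582)*(-1/73698) + 90338) = 1/((286225/324 + 18582)*(-1/73698) + 90338) = 1/((6306793/324)*(-1/73698) + 90338) = 1/(-6306793/23878152 + 90338) = 1/(2157098188583/23878152) = 23878152/2157098188583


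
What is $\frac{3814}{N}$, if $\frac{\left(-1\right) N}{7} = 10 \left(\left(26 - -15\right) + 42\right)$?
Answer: $- \frac{1907}{2905} \approx -0.65645$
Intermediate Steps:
$N = -5810$ ($N = - 7 \cdot 10 \left(\left(26 - -15\right) + 42\right) = - 7 \cdot 10 \left(\left(26 + 15\right) + 42\right) = - 7 \cdot 10 \left(41 + 42\right) = - 7 \cdot 10 \cdot 83 = \left(-7\right) 830 = -5810$)
$\frac{3814}{N} = \frac{3814}{-5810} = 3814 \left(- \frac{1}{5810}\right) = - \frac{1907}{2905}$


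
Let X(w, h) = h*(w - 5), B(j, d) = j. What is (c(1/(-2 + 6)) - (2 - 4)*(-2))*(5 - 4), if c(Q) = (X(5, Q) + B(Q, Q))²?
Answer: -63/16 ≈ -3.9375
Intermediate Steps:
X(w, h) = h*(-5 + w)
c(Q) = Q² (c(Q) = (Q*(-5 + 5) + Q)² = (Q*0 + Q)² = (0 + Q)² = Q²)
(c(1/(-2 + 6)) - (2 - 4)*(-2))*(5 - 4) = ((1/(-2 + 6))² - (2 - 4)*(-2))*(5 - 4) = ((1/4)² - (-2)*(-2))*1 = ((¼)² - 1*4)*1 = (1/16 - 4)*1 = -63/16*1 = -63/16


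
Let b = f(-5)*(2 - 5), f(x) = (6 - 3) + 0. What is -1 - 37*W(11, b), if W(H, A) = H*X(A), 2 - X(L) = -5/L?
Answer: -5300/9 ≈ -588.89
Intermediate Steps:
X(L) = 2 + 5/L (X(L) = 2 - (-5)/L = 2 + 5/L)
f(x) = 3 (f(x) = 3 + 0 = 3)
b = -9 (b = 3*(2 - 5) = 3*(-3) = -9)
W(H, A) = H*(2 + 5/A)
-1 - 37*W(11, b) = -1 - 407*(5 + 2*(-9))/(-9) = -1 - 407*(-1)*(5 - 18)/9 = -1 - 407*(-1)*(-13)/9 = -1 - 37*143/9 = -1 - 5291/9 = -5300/9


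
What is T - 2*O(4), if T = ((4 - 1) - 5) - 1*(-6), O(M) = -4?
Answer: 12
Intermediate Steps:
T = 4 (T = (3 - 5) + 6 = -2 + 6 = 4)
T - 2*O(4) = 4 - 2*(-4) = 4 + 8 = 12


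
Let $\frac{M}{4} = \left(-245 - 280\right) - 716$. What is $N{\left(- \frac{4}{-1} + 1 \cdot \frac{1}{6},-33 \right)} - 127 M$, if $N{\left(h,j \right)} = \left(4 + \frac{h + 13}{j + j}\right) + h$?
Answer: $\frac{249652619}{396} \approx 6.3044 \cdot 10^{5}$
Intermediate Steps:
$M = -4964$ ($M = 4 \left(\left(-245 - 280\right) - 716\right) = 4 \left(-525 - 716\right) = 4 \left(-1241\right) = -4964$)
$N{\left(h,j \right)} = 4 + h + \frac{13 + h}{2 j}$ ($N{\left(h,j \right)} = \left(4 + \frac{13 + h}{2 j}\right) + h = 4 + h + \frac{13 + h}{2 j}$)
$N{\left(- \frac{4}{-1} + 1 \cdot \frac{1}{6},-33 \right)} - 127 M = \frac{13 + \left(- \frac{4}{-1} + 1 \cdot \frac{1}{6}\right) + 2 \left(-33\right) \left(4 + \left(- \frac{4}{-1} + 1 \cdot \frac{1}{6}\right)\right)}{2 \left(-33\right)} - -630428 = \frac{1}{2} \left(- \frac{1}{33}\right) \left(13 + \left(\left(-4\right) \left(-1\right) + 1 \cdot \frac{1}{6}\right) + 2 \left(-33\right) \left(4 + \left(\left(-4\right) \left(-1\right) + 1 \cdot \frac{1}{6}\right)\right)\right) + 630428 = \frac{1}{2} \left(- \frac{1}{33}\right) \left(13 + \left(4 + \frac{1}{6}\right) + 2 \left(-33\right) \left(4 + \left(4 + \frac{1}{6}\right)\right)\right) + 630428 = \frac{1}{2} \left(- \frac{1}{33}\right) \left(13 + \frac{25}{6} + 2 \left(-33\right) \left(4 + \frac{25}{6}\right)\right) + 630428 = \frac{1}{2} \left(- \frac{1}{33}\right) \left(13 + \frac{25}{6} + 2 \left(-33\right) \frac{49}{6}\right) + 630428 = \frac{1}{2} \left(- \frac{1}{33}\right) \left(13 + \frac{25}{6} - 539\right) + 630428 = \frac{1}{2} \left(- \frac{1}{33}\right) \left(- \frac{3131}{6}\right) + 630428 = \frac{3131}{396} + 630428 = \frac{249652619}{396}$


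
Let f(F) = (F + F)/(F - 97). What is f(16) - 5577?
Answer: -451769/81 ≈ -5577.4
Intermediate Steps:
f(F) = 2*F/(-97 + F) (f(F) = (2*F)/(-97 + F) = 2*F/(-97 + F))
f(16) - 5577 = 2*16/(-97 + 16) - 5577 = 2*16/(-81) - 5577 = 2*16*(-1/81) - 5577 = -32/81 - 5577 = -451769/81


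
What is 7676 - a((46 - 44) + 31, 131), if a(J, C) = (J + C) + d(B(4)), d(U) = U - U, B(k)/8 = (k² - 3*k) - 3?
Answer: 7512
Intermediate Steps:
B(k) = -24 - 24*k + 8*k² (B(k) = 8*((k² - 3*k) - 3) = 8*(-3 + k² - 3*k) = -24 - 24*k + 8*k²)
d(U) = 0
a(J, C) = C + J (a(J, C) = (J + C) + 0 = (C + J) + 0 = C + J)
7676 - a((46 - 44) + 31, 131) = 7676 - (131 + ((46 - 44) + 31)) = 7676 - (131 + (2 + 31)) = 7676 - (131 + 33) = 7676 - 1*164 = 7676 - 164 = 7512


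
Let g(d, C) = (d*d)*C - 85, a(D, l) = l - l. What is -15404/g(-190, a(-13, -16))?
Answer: 15404/85 ≈ 181.22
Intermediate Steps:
a(D, l) = 0
g(d, C) = -85 + C*d**2 (g(d, C) = d**2*C - 85 = C*d**2 - 85 = -85 + C*d**2)
-15404/g(-190, a(-13, -16)) = -15404/(-85 + 0*(-190)**2) = -15404/(-85 + 0*36100) = -15404/(-85 + 0) = -15404/(-85) = -15404*(-1/85) = 15404/85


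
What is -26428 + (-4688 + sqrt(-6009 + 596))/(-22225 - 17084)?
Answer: -1038853564/39309 - I*sqrt(5413)/39309 ≈ -26428.0 - 0.0018717*I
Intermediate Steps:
-26428 + (-4688 + sqrt(-6009 + 596))/(-22225 - 17084) = -26428 + (-4688 + sqrt(-5413))/(-39309) = -26428 + (-4688 + I*sqrt(5413))*(-1/39309) = -26428 + (4688/39309 - I*sqrt(5413)/39309) = -1038853564/39309 - I*sqrt(5413)/39309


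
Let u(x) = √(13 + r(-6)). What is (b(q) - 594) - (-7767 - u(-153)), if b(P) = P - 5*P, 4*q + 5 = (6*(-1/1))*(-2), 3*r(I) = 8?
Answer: 7166 + √141/3 ≈ 7170.0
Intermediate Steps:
r(I) = 8/3 (r(I) = (⅓)*8 = 8/3)
u(x) = √141/3 (u(x) = √(13 + 8/3) = √(47/3) = √141/3)
q = 7/4 (q = -5/4 + ((6*(-1/1))*(-2))/4 = -5/4 + ((6*(-1*1))*(-2))/4 = -5/4 + ((6*(-1))*(-2))/4 = -5/4 + (-6*(-2))/4 = -5/4 + (¼)*12 = -5/4 + 3 = 7/4 ≈ 1.7500)
b(P) = -4*P
(b(q) - 594) - (-7767 - u(-153)) = (-4*7/4 - 594) - (-7767 - √141/3) = (-7 - 594) - (-7767 - √141/3) = -601 + (7767 + √141/3) = 7166 + √141/3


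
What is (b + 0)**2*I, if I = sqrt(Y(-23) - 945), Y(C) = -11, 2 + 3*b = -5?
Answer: 98*I*sqrt(239)/9 ≈ 168.34*I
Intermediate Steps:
b = -7/3 (b = -2/3 + (1/3)*(-5) = -2/3 - 5/3 = -7/3 ≈ -2.3333)
I = 2*I*sqrt(239) (I = sqrt(-11 - 945) = sqrt(-956) = 2*I*sqrt(239) ≈ 30.919*I)
(b + 0)**2*I = (-7/3 + 0)**2*(2*I*sqrt(239)) = (-7/3)**2*(2*I*sqrt(239)) = 49*(2*I*sqrt(239))/9 = 98*I*sqrt(239)/9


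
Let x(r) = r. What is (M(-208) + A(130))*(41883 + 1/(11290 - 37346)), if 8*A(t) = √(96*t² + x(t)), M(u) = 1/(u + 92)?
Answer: -1091303447/3022496 + 1091303447*√1622530/208448 ≈ 6.6684e+6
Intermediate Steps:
M(u) = 1/(92 + u)
A(t) = √(t + 96*t²)/8 (A(t) = √(96*t² + t)/8 = √(t + 96*t²)/8)
(M(-208) + A(130))*(41883 + 1/(11290 - 37346)) = (1/(92 - 208) + √(130*(1 + 96*130))/8)*(41883 + 1/(11290 - 37346)) = (1/(-116) + √(130*(1 + 12480))/8)*(41883 + 1/(-26056)) = (-1/116 + √(130*12481)/8)*(41883 - 1/26056) = (-1/116 + √1622530/8)*(1091303447/26056) = -1091303447/3022496 + 1091303447*√1622530/208448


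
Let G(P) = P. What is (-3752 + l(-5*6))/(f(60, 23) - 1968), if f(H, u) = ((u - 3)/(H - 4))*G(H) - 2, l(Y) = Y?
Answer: 427/220 ≈ 1.9409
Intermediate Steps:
f(H, u) = -2 + H*(-3 + u)/(-4 + H) (f(H, u) = ((u - 3)/(H - 4))*H - 2 = ((-3 + u)/(-4 + H))*H - 2 = H*(-3 + u)/(-4 + H) - 2 = -2 + H*(-3 + u)/(-4 + H))
(-3752 + l(-5*6))/(f(60, 23) - 1968) = (-3752 - 5*6)/((8 - 5*60 + 60*23)/(-4 + 60) - 1968) = (-3752 - 30)/((8 - 300 + 1380)/56 - 1968) = -3782/((1/56)*1088 - 1968) = -3782/(136/7 - 1968) = -3782/(-13640/7) = -3782*(-7/13640) = 427/220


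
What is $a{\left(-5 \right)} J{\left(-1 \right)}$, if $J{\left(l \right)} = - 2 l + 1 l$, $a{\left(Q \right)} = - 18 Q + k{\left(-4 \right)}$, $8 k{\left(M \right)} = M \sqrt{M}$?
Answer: $90 - i \approx 90.0 - 1.0 i$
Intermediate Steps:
$k{\left(M \right)} = \frac{M^{\frac{3}{2}}}{8}$ ($k{\left(M \right)} = \frac{M \sqrt{M}}{8} = \frac{M^{\frac{3}{2}}}{8}$)
$a{\left(Q \right)} = - i - 18 Q$ ($a{\left(Q \right)} = - 18 Q + \frac{\left(-4\right)^{\frac{3}{2}}}{8} = - 18 Q + \frac{\left(-8\right) i}{8} = - 18 Q - i = - i - 18 Q$)
$J{\left(l \right)} = - l$ ($J{\left(l \right)} = - 2 l + l = - l$)
$a{\left(-5 \right)} J{\left(-1 \right)} = \left(- i - -90\right) \left(\left(-1\right) \left(-1\right)\right) = \left(- i + 90\right) 1 = \left(90 - i\right) 1 = 90 - i$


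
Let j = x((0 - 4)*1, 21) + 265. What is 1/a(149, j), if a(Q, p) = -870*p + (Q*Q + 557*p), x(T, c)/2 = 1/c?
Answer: -21/1276250 ≈ -1.6454e-5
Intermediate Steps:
x(T, c) = 2/c
j = 5567/21 (j = 2/21 + 265 = 5567/21 ≈ 265.10)
a(Q, p) = Q**2 - 313*p (a(Q, p) = -870*p + (Q**2 + 557*p) = Q**2 - 313*p)
1/a(149, j) = 1/(149**2 - 313*5567/21) = 1/(22201 - 1742471/21) = 1/(-1276250/21) = -21/1276250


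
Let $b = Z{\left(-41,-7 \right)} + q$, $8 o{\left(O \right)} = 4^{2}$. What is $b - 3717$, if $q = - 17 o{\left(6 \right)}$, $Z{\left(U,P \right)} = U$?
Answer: $-3792$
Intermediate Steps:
$o{\left(O \right)} = 2$ ($o{\left(O \right)} = \frac{4^{2}}{8} = \frac{1}{8} \cdot 16 = 2$)
$q = -34$ ($q = \left(-17\right) 2 = -34$)
$b = -75$ ($b = -41 - 34 = -75$)
$b - 3717 = -75 - 3717 = -3792$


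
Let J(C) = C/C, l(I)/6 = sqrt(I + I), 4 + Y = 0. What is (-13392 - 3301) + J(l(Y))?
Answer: -16692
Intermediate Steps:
Y = -4 (Y = -4 + 0 = -4)
l(I) = 6*sqrt(2)*sqrt(I) (l(I) = 6*sqrt(I + I) = 6*sqrt(2*I) = 6*(sqrt(2)*sqrt(I)) = 6*sqrt(2)*sqrt(I))
J(C) = 1
(-13392 - 3301) + J(l(Y)) = (-13392 - 3301) + 1 = -16693 + 1 = -16692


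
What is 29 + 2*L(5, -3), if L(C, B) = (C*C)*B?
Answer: -121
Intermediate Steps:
L(C, B) = B*C**2 (L(C, B) = C**2*B = B*C**2)
29 + 2*L(5, -3) = 29 + 2*(-3*5**2) = 29 + 2*(-3*25) = 29 + 2*(-75) = 29 - 150 = -121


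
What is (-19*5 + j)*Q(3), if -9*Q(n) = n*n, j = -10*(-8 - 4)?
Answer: -25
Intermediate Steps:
j = 120 (j = -10*(-12) = 120)
Q(n) = -n**2/9 (Q(n) = -n*n/9 = -n**2/9)
(-19*5 + j)*Q(3) = (-19*5 + 120)*(-1/9*3**2) = (-95 + 120)*(-1/9*9) = 25*(-1) = -25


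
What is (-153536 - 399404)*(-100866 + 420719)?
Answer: -176859517820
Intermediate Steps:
(-153536 - 399404)*(-100866 + 420719) = -552940*319853 = -176859517820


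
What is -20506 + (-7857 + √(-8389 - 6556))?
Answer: -28363 + 7*I*√305 ≈ -28363.0 + 122.25*I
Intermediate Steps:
-20506 + (-7857 + √(-8389 - 6556)) = -20506 + (-7857 + √(-14945)) = -20506 + (-7857 + 7*I*√305) = -28363 + 7*I*√305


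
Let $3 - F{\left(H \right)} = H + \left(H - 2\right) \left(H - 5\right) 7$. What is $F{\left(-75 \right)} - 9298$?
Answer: $-52340$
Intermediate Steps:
$F{\left(H \right)} = 3 - H - 7 \left(-5 + H\right) \left(-2 + H\right)$ ($F{\left(H \right)} = 3 - \left(H + \left(H - 2\right) \left(H - 5\right) 7\right) = 3 - \left(H + \left(-2 + H\right) \left(-5 + H\right) 7\right) = 3 - \left(H + \left(-5 + H\right) \left(-2 + H\right) 7\right) = 3 - \left(H + 7 \left(-5 + H\right) \left(-2 + H\right)\right) = 3 - H - 7 \left(-5 + H\right) \left(-2 + H\right)$)
$F{\left(-75 \right)} - 9298 = \left(-67 - 7 \left(-75\right)^{2} + 48 \left(-75\right)\right) - 9298 = \left(-67 - 39375 - 3600\right) - 9298 = -43042 - 9298 = -52340$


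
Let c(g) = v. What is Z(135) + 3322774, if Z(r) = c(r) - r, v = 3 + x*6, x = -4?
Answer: 3322618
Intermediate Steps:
v = -21 (v = 3 - 4*6 = 3 - 24 = -21)
c(g) = -21
Z(r) = -21 - r
Z(135) + 3322774 = (-21 - 1*135) + 3322774 = (-21 - 135) + 3322774 = -156 + 3322774 = 3322618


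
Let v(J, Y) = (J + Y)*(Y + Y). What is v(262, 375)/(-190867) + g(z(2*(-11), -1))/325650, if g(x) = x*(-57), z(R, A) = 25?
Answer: -2078016973/828744514 ≈ -2.5074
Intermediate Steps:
v(J, Y) = 2*Y*(J + Y) (v(J, Y) = (J + Y)*(2*Y) = 2*Y*(J + Y))
g(x) = -57*x
v(262, 375)/(-190867) + g(z(2*(-11), -1))/325650 = (2*375*(262 + 375))/(-190867) - 57*25/325650 = (2*375*637)*(-1/190867) - 1425*1/325650 = 477750*(-1/190867) - 19/4342 = -477750/190867 - 19/4342 = -2078016973/828744514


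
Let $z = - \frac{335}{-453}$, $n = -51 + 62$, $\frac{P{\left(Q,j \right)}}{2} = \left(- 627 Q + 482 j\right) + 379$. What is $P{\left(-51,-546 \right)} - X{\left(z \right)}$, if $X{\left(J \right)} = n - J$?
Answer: $- \frac{209123944}{453} \approx -4.6164 \cdot 10^{5}$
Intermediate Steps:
$P{\left(Q,j \right)} = 758 - 1254 Q + 964 j$ ($P{\left(Q,j \right)} = 2 \left(\left(- 627 Q + 482 j\right) + 379\right) = 2 \left(379 - 627 Q + 482 j\right) = 758 - 1254 Q + 964 j$)
$n = 11$
$z = \frac{335}{453}$ ($z = \left(-335\right) \left(- \frac{1}{453}\right) = \frac{335}{453} \approx 0.73951$)
$X{\left(J \right)} = 11 - J$
$P{\left(-51,-546 \right)} - X{\left(z \right)} = \left(758 - -63954 + 964 \left(-546\right)\right) - \left(11 - \frac{335}{453}\right) = \left(758 + 63954 - 526344\right) - \left(11 - \frac{335}{453}\right) = -461632 - \frac{4648}{453} = - \frac{209123944}{453}$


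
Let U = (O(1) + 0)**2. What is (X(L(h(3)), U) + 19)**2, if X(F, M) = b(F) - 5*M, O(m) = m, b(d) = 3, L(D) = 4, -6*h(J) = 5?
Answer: 289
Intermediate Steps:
h(J) = -5/6 (h(J) = -1/6*5 = -5/6)
U = 1 (U = (1 + 0)**2 = 1**2 = 1)
X(F, M) = 3 - 5*M
(X(L(h(3)), U) + 19)**2 = ((3 - 5*1) + 19)**2 = ((3 - 5) + 19)**2 = (-2 + 19)**2 = 17**2 = 289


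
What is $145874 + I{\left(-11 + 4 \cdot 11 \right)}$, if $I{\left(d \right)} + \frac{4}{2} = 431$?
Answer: $146303$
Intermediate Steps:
$I{\left(d \right)} = 429$ ($I{\left(d \right)} = -2 + 431 = 429$)
$145874 + I{\left(-11 + 4 \cdot 11 \right)} = 145874 + 429 = 146303$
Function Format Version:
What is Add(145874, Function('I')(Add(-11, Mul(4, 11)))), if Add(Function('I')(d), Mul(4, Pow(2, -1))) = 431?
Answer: 146303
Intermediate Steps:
Function('I')(d) = 429 (Function('I')(d) = Add(-2, 431) = 429)
Add(145874, Function('I')(Add(-11, Mul(4, 11)))) = Add(145874, 429) = 146303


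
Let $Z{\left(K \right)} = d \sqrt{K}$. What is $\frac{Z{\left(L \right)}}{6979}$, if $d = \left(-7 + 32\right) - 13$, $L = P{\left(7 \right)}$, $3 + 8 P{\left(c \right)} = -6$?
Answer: $\frac{9 i \sqrt{2}}{6979} \approx 0.0018237 i$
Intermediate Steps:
$P{\left(c \right)} = - \frac{9}{8}$ ($P{\left(c \right)} = - \frac{3}{8} + \frac{1}{8} \left(-6\right) = - \frac{3}{8} - \frac{3}{4} = - \frac{9}{8}$)
$L = - \frac{9}{8} \approx -1.125$
$d = 12$ ($d = 25 - 13 = 12$)
$Z{\left(K \right)} = 12 \sqrt{K}$
$\frac{Z{\left(L \right)}}{6979} = \frac{12 \sqrt{- \frac{9}{8}}}{6979} = 12 \frac{3 i \sqrt{2}}{4} \cdot \frac{1}{6979} = 9 i \sqrt{2} \cdot \frac{1}{6979} = \frac{9 i \sqrt{2}}{6979}$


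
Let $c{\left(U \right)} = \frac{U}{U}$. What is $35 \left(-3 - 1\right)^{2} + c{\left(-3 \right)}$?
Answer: $561$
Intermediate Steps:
$c{\left(U \right)} = 1$
$35 \left(-3 - 1\right)^{2} + c{\left(-3 \right)} = 35 \left(-3 - 1\right)^{2} + 1 = 35 \left(-4\right)^{2} + 1 = 35 \cdot 16 + 1 = 560 + 1 = 561$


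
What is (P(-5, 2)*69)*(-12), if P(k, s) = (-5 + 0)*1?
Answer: 4140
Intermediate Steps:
P(k, s) = -5 (P(k, s) = -5*1 = -5)
(P(-5, 2)*69)*(-12) = -5*69*(-12) = -345*(-12) = 4140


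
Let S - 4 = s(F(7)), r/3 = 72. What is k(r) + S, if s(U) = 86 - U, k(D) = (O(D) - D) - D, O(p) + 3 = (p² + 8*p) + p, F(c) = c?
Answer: 48248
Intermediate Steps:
r = 216 (r = 3*72 = 216)
O(p) = -3 + p² + 9*p (O(p) = -3 + ((p² + 8*p) + p) = -3 + (p² + 9*p) = -3 + p² + 9*p)
k(D) = -3 + D² + 7*D (k(D) = ((-3 + D² + 9*D) - D) - D = (-3 + D² + 8*D) - D = -3 + D² + 7*D)
S = 83 (S = 4 + (86 - 1*7) = 4 + (86 - 7) = 4 + 79 = 83)
k(r) + S = (-3 + 216² + 7*216) + 83 = (-3 + 46656 + 1512) + 83 = 48165 + 83 = 48248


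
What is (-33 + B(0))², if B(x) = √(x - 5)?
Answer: (33 - I*√5)² ≈ 1084.0 - 147.58*I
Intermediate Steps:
B(x) = √(-5 + x)
(-33 + B(0))² = (-33 + √(-5 + 0))² = (-33 + √(-5))² = (-33 + I*√5)²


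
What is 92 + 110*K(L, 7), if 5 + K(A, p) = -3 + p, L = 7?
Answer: -18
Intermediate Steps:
K(A, p) = -8 + p (K(A, p) = -5 + (-3 + p) = -8 + p)
92 + 110*K(L, 7) = 92 + 110*(-8 + 7) = 92 + 110*(-1) = 92 - 110 = -18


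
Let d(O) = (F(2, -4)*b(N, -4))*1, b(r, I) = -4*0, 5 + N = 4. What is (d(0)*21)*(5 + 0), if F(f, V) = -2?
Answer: 0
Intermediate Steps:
N = -1 (N = -5 + 4 = -1)
b(r, I) = 0
d(O) = 0 (d(O) = -2*0*1 = 0*1 = 0)
(d(0)*21)*(5 + 0) = (0*21)*(5 + 0) = 0*5 = 0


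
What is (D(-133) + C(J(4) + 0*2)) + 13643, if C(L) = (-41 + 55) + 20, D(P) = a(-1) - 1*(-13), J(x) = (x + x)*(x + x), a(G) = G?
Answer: 13689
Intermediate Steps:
J(x) = 4*x**2 (J(x) = (2*x)*(2*x) = 4*x**2)
D(P) = 12 (D(P) = -1 - 1*(-13) = -1 + 13 = 12)
C(L) = 34 (C(L) = 14 + 20 = 34)
(D(-133) + C(J(4) + 0*2)) + 13643 = (12 + 34) + 13643 = 46 + 13643 = 13689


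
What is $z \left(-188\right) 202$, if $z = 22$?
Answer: $-835472$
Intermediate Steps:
$z \left(-188\right) 202 = 22 \left(-188\right) 202 = \left(-4136\right) 202 = -835472$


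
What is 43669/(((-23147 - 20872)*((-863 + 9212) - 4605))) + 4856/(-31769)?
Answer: -801690772877/5235757903584 ≈ -0.15312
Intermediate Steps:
43669/(((-23147 - 20872)*((-863 + 9212) - 4605))) + 4856/(-31769) = 43669/((-44019*(8349 - 4605))) + 4856*(-1/31769) = 43669/((-44019*3744)) - 4856/31769 = 43669/(-164807136) - 4856/31769 = 43669*(-1/164807136) - 4856/31769 = -43669/164807136 - 4856/31769 = -801690772877/5235757903584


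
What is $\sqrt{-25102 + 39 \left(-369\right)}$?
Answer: $i \sqrt{39493} \approx 198.73 i$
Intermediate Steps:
$\sqrt{-25102 + 39 \left(-369\right)} = \sqrt{-25102 - 14391} = \sqrt{-39493} = i \sqrt{39493}$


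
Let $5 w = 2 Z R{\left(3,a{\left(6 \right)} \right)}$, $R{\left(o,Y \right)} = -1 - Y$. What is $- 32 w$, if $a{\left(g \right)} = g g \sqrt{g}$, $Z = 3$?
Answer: $\frac{192}{5} + \frac{6912 \sqrt{6}}{5} \approx 3424.6$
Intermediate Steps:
$a{\left(g \right)} = g^{\frac{5}{2}}$ ($a{\left(g \right)} = g^{2} \sqrt{g} = g^{\frac{5}{2}}$)
$w = - \frac{6}{5} - \frac{216 \sqrt{6}}{5}$ ($w = \frac{2 \cdot 3 \left(-1 - 6^{\frac{5}{2}}\right)}{5} = \frac{6 \left(-1 - 36 \sqrt{6}\right)}{5} = \frac{-6 - 216 \sqrt{6}}{5} = - \frac{6}{5} - \frac{216 \sqrt{6}}{5} \approx -107.02$)
$- 32 w = - 32 \left(- \frac{6}{5} - \frac{216 \sqrt{6}}{5}\right) = \frac{192}{5} + \frac{6912 \sqrt{6}}{5}$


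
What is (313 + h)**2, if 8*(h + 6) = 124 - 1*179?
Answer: 5764801/64 ≈ 90075.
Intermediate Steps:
h = -103/8 (h = -6 + (124 - 1*179)/8 = -6 + (124 - 179)/8 = -6 + (1/8)*(-55) = -6 - 55/8 = -103/8 ≈ -12.875)
(313 + h)**2 = (313 - 103/8)**2 = (2401/8)**2 = 5764801/64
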